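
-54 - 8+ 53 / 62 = -3791 / 62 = -61.15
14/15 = 0.93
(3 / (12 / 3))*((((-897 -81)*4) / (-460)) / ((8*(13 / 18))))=13203 / 11960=1.10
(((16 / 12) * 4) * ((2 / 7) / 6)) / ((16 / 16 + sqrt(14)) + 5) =0.03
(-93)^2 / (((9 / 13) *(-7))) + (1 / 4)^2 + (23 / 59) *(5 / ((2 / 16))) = -11689939 / 6608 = -1769.06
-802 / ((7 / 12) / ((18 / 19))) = -173232 / 133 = -1302.50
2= 2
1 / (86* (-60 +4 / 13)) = -0.00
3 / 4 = 0.75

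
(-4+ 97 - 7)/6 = 43/3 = 14.33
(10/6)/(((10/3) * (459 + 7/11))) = 11/10112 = 0.00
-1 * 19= -19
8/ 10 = 4/ 5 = 0.80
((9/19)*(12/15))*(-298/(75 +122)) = -10728/18715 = -0.57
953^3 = 865523177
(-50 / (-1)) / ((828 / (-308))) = -3850 / 207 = -18.60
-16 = -16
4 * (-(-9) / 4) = 9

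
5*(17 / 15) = 17 / 3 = 5.67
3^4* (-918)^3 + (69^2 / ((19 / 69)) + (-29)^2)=-1190601808160 / 19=-62663253061.05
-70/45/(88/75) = -175/132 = -1.33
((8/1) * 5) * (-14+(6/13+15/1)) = 760/13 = 58.46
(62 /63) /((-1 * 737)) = -62 /46431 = -0.00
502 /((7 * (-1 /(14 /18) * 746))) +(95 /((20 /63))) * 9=36163957 /13428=2693.18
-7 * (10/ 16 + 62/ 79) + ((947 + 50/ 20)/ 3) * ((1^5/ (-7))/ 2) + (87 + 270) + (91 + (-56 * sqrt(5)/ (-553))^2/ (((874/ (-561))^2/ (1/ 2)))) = 27733994860769/ 66742901624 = 415.53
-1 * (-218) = 218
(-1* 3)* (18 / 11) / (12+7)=-0.26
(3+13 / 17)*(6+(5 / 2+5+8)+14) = 2272 / 17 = 133.65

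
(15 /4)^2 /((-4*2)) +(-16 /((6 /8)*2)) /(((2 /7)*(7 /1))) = -2723 /384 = -7.09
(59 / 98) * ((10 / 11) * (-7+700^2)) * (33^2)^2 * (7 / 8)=2226265345755 / 8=278283168219.38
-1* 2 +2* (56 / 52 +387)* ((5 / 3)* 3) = 50424 / 13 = 3878.77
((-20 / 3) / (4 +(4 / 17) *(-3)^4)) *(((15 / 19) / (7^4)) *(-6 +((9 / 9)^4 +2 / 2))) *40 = 34000 / 2235331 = 0.02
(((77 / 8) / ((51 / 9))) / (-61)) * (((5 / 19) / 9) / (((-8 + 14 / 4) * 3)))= 385 / 6383772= 0.00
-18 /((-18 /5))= 5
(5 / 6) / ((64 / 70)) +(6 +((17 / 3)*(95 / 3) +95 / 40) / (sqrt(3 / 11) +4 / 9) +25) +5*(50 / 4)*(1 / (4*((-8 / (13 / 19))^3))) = -5888297966537 / 5646987264 +117819*sqrt(33) / 536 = 219.99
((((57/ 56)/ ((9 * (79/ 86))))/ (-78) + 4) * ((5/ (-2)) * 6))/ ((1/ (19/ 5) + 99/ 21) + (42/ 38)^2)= -747131015/ 77222184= -9.68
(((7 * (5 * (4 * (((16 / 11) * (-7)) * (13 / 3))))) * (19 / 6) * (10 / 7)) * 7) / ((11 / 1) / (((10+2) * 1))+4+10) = -77459200 / 5907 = -13113.12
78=78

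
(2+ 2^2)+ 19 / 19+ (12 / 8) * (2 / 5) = 38 / 5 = 7.60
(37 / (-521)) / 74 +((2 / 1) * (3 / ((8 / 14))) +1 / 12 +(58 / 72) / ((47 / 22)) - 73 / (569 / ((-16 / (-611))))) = 71441242295 / 6520692204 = 10.96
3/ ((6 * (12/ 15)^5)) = 3125/ 2048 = 1.53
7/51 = 0.14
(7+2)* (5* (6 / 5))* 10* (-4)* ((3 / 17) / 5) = -1296 / 17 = -76.24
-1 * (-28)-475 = -447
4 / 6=0.67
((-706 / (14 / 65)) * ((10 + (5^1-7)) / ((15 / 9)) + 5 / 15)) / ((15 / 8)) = -403832 / 45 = -8974.04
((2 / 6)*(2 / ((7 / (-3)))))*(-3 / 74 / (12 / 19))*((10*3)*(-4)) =-570 / 259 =-2.20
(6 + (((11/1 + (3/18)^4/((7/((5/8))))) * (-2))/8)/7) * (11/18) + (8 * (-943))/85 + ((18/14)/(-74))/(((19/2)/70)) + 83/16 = -175442249743933/2185736555520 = -80.27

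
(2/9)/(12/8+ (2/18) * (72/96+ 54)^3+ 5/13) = 1664/136559079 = 0.00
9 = 9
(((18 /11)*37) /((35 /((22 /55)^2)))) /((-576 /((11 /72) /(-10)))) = 37 /5040000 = 0.00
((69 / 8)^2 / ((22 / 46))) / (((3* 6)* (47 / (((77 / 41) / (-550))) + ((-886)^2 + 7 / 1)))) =85169 / 7601328768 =0.00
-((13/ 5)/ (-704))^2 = -169/ 12390400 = -0.00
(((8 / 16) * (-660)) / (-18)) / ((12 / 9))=55 / 4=13.75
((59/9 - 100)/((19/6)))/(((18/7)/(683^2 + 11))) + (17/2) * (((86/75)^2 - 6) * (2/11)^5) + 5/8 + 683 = -81895471516470739/15299845000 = -5352699.42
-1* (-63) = 63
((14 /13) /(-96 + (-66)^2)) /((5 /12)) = 14 /23075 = 0.00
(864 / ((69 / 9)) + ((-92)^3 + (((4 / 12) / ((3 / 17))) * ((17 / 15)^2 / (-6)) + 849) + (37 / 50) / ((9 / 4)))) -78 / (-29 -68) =-21081534976477 / 27106650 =-777725.58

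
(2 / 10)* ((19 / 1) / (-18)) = -19 / 90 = -0.21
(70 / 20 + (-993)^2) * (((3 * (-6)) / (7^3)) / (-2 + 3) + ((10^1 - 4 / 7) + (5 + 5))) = 6553304915 / 343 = 19105845.23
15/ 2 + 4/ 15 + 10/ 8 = 9.02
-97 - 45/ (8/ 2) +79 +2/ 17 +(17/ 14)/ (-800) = -5547089/ 190400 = -29.13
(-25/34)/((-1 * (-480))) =-5/3264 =-0.00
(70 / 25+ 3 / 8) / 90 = 127 / 3600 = 0.04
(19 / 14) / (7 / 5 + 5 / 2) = 95 / 273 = 0.35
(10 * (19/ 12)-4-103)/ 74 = -1.23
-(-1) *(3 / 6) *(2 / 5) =1 / 5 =0.20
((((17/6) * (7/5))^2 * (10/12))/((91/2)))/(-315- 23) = -2023/2372760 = -0.00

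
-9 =-9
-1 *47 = -47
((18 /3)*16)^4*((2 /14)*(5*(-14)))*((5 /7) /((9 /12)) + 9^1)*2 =-118342287360 /7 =-16906041051.43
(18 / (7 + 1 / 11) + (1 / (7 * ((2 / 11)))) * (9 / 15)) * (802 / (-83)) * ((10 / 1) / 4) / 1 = -13233 / 182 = -72.71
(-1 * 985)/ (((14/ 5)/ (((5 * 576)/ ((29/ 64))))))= -453888000/ 203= -2235901.48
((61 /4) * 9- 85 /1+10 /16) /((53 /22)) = 4653 /212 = 21.95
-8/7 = -1.14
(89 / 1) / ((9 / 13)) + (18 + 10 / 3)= 1349 / 9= 149.89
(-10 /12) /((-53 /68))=170 /159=1.07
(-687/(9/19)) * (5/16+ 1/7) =-73967/112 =-660.42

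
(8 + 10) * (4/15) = 24/5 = 4.80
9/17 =0.53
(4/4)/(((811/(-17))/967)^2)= 270240721/657721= 410.87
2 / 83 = 0.02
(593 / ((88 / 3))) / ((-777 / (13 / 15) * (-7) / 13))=100217 / 2393160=0.04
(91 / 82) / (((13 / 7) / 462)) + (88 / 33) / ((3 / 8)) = 104495 / 369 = 283.18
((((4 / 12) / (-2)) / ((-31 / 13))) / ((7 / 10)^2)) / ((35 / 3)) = 130 / 10633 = 0.01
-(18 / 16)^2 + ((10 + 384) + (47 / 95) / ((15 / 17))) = 393.30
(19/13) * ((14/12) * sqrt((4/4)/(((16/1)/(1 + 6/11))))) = 133 * sqrt(187)/3432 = 0.53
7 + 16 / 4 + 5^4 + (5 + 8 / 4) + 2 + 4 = 649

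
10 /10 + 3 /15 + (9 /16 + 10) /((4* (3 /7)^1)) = 7067 /960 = 7.36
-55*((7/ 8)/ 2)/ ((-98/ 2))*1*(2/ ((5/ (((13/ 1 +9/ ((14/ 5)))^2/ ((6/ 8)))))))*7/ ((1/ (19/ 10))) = 10769561/ 11760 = 915.78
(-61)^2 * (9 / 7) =33489 / 7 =4784.14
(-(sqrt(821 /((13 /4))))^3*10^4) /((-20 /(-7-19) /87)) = -571416000*sqrt(10673) /13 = -4541008335.93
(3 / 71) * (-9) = -27 / 71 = -0.38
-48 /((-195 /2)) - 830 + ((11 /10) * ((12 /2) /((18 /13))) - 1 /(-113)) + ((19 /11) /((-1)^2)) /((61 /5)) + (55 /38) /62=-28723472579411 /34834602660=-824.57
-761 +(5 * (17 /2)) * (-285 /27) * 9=-9597 /2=-4798.50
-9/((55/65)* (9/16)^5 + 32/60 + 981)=-1840250880/200706140909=-0.01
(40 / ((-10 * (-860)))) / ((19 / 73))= 73 / 4085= 0.02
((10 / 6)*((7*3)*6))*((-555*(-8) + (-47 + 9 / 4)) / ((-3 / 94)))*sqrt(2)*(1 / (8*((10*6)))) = -5784149*sqrt(2) / 96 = -85208.56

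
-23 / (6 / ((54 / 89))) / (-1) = 207 / 89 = 2.33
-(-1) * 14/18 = 7/9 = 0.78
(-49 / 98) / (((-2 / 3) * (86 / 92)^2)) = 0.86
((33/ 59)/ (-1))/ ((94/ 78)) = -1287/ 2773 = -0.46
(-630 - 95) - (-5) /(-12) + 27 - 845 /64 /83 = -11132503 /15936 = -698.58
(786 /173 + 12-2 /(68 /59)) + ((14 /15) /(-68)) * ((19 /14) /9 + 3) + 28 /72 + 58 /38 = 503313841 /30174660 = 16.68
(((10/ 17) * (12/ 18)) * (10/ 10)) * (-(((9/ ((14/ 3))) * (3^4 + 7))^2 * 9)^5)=-2204376104390071984010474437308579840/ 4802079233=-459046175090479183688736600.00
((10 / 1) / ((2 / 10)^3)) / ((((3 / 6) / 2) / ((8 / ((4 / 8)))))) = 80000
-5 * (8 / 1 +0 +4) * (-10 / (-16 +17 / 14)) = -2800 / 69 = -40.58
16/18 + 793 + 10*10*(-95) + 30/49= -3839125/441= -8705.50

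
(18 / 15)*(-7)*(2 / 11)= -84 / 55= -1.53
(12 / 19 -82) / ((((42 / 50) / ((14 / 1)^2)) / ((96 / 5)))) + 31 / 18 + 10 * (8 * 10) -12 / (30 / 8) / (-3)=-621974431 / 1710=-363727.74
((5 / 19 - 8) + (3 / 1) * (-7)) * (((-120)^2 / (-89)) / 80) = 98280 / 1691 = 58.12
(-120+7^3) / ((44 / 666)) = 74259 / 22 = 3375.41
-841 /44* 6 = -2523 /22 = -114.68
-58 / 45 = -1.29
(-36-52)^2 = 7744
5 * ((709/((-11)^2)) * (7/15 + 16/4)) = 47503/363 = 130.86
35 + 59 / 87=3104 / 87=35.68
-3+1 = -2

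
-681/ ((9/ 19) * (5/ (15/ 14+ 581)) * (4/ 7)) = -35146637/ 120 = -292888.64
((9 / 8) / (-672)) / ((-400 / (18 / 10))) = 27 / 3584000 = 0.00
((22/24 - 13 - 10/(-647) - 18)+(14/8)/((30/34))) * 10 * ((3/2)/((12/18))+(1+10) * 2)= -17625579/2588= -6810.50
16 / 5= 3.20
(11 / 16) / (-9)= -11 / 144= -0.08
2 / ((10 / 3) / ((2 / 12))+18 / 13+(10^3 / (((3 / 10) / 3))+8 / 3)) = 39 / 195469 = 0.00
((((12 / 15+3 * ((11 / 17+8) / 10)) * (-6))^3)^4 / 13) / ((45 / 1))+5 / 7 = 562885867772496428428284526648157247028 / 64719999496958314208984375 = 8697247715506.41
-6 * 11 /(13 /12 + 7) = -792 /97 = -8.16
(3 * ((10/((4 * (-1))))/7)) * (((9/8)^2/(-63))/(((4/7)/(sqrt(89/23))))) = 135 * sqrt(2047)/82432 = 0.07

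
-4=-4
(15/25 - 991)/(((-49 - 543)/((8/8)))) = 619/370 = 1.67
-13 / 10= -1.30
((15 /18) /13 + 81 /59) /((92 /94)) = 310811 /211692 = 1.47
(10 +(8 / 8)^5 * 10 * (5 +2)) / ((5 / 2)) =32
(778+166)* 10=9440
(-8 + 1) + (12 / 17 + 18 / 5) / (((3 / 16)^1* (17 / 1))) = -8163 / 1445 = -5.65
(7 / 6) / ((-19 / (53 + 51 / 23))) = -4445 / 1311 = -3.39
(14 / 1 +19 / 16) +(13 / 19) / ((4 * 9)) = 41605 / 2736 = 15.21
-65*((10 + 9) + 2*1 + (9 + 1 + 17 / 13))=-2100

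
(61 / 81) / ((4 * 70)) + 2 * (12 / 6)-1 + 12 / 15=17249 / 4536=3.80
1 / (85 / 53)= 53 / 85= 0.62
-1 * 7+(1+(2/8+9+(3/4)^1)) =4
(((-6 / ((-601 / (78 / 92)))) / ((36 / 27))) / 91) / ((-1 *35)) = -0.00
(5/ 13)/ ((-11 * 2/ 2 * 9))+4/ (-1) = -5153/ 1287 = -4.00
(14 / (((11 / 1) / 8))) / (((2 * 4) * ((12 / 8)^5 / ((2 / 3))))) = 896 / 8019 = 0.11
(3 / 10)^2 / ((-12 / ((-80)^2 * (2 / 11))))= -96 / 11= -8.73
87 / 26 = 3.35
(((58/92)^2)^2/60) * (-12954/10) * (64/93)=-1527019679/650630325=-2.35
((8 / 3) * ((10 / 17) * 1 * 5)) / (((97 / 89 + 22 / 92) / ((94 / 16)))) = 9620900 / 277491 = 34.67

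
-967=-967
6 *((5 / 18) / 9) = 5 / 27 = 0.19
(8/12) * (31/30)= 31/45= 0.69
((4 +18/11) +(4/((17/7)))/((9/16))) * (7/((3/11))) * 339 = 11401474/153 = 74519.44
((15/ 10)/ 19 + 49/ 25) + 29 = 29487/ 950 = 31.04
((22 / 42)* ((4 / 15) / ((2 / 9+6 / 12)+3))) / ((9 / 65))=1144 / 4221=0.27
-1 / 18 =-0.06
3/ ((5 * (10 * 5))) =3/ 250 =0.01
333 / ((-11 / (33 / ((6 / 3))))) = -999 / 2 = -499.50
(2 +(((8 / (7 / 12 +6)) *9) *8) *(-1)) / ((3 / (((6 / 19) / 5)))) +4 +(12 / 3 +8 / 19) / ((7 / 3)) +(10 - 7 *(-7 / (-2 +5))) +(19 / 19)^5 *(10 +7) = 1067846 / 22515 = 47.43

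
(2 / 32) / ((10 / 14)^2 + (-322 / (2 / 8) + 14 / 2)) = -49 / 1003904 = -0.00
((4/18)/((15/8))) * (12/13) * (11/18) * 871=23584/405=58.23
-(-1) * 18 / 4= 9 / 2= 4.50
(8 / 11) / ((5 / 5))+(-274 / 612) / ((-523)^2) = 669597485 / 920698614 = 0.73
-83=-83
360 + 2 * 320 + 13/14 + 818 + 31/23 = 1820.28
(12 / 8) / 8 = 3 / 16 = 0.19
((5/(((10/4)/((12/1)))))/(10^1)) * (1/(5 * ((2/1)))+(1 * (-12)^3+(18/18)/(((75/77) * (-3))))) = -1555418/375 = -4147.78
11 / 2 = 5.50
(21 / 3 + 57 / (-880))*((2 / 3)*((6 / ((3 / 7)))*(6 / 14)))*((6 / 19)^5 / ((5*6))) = 1977372 / 680927225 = 0.00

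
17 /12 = 1.42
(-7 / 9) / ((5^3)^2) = -7 / 140625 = -0.00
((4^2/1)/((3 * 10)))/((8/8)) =8/15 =0.53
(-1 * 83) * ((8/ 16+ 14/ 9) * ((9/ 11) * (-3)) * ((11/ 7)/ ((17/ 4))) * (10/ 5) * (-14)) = -73704/ 17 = -4335.53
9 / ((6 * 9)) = 1 / 6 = 0.17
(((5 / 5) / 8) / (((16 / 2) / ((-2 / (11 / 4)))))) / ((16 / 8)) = -1 / 176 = -0.01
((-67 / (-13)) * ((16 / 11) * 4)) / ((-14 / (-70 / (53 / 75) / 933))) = 536000 / 2357069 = 0.23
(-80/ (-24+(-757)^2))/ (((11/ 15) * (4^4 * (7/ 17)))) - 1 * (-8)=225909325/ 28238672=8.00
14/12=7/6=1.17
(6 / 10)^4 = 81 / 625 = 0.13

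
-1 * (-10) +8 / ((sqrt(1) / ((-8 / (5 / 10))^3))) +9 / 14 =-458603 / 14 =-32757.36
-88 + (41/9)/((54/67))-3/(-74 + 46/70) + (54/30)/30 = -1282600291/15594525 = -82.25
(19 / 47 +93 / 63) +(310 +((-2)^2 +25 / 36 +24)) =4033769 / 11844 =340.57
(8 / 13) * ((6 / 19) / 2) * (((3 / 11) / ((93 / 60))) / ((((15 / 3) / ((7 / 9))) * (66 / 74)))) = 8288 / 2779491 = 0.00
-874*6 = -5244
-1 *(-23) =23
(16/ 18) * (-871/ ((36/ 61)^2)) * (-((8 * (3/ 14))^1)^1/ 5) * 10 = 12963964/ 1701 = 7621.38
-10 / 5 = -2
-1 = -1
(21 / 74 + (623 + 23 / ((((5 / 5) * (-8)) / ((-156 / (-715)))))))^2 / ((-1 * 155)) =-1605557615236 / 641889875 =-2501.30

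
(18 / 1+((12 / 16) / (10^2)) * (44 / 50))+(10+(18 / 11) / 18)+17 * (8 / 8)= 2480363 / 55000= 45.10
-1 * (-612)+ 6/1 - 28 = 590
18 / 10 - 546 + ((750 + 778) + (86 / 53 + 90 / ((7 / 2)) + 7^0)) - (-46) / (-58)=54405241 / 53795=1011.34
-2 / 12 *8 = -4 / 3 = -1.33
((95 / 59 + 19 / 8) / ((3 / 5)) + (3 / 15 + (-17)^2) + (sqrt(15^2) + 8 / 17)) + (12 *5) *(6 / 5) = 15378499 / 40120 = 383.31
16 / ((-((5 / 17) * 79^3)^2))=-0.00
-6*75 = -450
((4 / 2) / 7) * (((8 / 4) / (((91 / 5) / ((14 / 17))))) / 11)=40 / 17017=0.00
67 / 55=1.22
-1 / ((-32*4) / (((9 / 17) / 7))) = 9 / 15232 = 0.00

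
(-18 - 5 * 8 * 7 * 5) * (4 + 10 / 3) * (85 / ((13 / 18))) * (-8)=9790744.62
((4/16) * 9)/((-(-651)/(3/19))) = 9/16492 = 0.00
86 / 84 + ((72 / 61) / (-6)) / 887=2326097 / 2272494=1.02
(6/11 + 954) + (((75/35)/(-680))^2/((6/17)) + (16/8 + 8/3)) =3375076195/3518592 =959.21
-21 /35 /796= -3 /3980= -0.00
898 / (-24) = -449 / 12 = -37.42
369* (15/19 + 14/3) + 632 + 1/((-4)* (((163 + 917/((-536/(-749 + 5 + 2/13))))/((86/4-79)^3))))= 2036247074031/760241224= 2678.42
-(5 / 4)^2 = -25 / 16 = -1.56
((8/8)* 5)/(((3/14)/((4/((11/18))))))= 1680/11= 152.73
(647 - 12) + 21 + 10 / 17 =11162 / 17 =656.59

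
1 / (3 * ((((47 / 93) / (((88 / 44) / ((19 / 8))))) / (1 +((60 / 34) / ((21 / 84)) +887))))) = 7547136 / 15181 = 497.14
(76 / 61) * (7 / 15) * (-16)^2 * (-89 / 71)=-12121088 / 64965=-186.58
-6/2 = -3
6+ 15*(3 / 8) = 93 / 8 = 11.62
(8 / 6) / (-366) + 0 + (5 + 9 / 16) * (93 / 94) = 4541065 / 825696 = 5.50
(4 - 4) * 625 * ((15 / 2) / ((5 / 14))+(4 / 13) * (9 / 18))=0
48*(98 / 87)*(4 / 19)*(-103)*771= -498078336 / 551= -903953.42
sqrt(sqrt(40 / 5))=2^(3 / 4)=1.68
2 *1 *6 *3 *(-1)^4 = 36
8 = 8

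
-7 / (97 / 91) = -637 / 97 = -6.57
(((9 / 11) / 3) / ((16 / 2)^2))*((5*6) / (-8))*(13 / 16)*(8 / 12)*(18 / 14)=-1755 / 157696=-0.01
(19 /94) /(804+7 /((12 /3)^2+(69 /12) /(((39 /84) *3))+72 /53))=843847 /3357916974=0.00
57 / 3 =19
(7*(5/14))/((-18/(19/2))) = -95/72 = -1.32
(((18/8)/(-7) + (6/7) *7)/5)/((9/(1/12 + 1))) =689/5040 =0.14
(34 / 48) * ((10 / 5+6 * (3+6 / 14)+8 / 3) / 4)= 4505 / 1008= 4.47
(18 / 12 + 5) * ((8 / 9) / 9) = 52 / 81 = 0.64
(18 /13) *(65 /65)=18 /13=1.38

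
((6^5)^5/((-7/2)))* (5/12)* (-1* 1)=23691906691608084480/7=3384558098801154925.71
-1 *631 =-631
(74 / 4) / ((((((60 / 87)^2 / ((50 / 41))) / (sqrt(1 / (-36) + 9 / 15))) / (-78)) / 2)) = -404521*sqrt(515) / 1640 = -5597.59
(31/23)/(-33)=-0.04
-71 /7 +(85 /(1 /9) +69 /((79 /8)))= 761.84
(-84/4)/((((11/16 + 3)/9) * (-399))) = 144/1121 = 0.13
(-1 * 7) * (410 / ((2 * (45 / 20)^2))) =-22960 / 81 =-283.46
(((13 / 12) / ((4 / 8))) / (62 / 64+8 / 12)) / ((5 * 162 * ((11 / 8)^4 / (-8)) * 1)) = -3407872 / 930947985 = -0.00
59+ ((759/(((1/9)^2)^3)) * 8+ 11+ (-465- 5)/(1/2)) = 3226908882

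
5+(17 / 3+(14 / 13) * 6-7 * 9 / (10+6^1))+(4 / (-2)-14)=-1753 / 624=-2.81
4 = 4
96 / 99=32 / 33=0.97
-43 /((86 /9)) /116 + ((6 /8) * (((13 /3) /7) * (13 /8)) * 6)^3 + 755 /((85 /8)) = 113440223047 /692629504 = 163.78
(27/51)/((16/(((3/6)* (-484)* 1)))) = -8.01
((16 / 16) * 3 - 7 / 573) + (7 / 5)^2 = 70877 / 14325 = 4.95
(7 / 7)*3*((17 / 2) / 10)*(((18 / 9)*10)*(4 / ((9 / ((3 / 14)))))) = 34 / 7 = 4.86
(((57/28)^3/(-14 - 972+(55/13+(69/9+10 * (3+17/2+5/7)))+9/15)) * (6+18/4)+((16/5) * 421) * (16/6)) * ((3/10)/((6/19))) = 3412.81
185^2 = 34225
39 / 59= 0.66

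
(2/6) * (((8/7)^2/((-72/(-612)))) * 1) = 544/147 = 3.70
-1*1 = -1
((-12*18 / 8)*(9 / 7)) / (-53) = 243 / 371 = 0.65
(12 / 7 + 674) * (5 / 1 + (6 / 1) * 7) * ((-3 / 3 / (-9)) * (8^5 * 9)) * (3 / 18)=3642327040 / 21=173444144.76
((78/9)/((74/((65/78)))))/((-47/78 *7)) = -845/36519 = -0.02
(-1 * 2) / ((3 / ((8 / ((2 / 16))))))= -128 / 3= -42.67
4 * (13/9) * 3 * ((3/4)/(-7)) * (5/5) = -13/7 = -1.86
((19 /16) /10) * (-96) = -57 /5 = -11.40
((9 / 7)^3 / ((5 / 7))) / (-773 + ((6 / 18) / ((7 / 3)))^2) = -0.00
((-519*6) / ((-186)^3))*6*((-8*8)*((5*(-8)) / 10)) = 22144 / 29791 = 0.74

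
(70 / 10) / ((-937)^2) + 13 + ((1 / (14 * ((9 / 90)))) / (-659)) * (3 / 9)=157948475911 / 12150212991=13.00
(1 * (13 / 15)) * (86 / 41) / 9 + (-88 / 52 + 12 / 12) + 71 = 5073524 / 71955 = 70.51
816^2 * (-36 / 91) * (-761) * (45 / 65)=164176118784 / 1183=138779474.88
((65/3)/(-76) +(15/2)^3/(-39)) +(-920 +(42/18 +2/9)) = -16513277/17784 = -928.55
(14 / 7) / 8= 1 / 4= 0.25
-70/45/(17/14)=-196/153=-1.28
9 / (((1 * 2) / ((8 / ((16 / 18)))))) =81 / 2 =40.50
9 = 9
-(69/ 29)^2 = -4761/ 841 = -5.66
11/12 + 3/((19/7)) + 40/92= 12883/5244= 2.46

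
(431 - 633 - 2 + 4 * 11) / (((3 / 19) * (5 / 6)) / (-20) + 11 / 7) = -34048 / 333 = -102.25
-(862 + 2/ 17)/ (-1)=14656/ 17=862.12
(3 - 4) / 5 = -1 / 5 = -0.20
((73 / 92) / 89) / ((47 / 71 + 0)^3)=0.03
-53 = -53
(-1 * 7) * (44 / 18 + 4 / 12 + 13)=-994 / 9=-110.44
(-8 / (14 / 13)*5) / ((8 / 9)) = -585 / 14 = -41.79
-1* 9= -9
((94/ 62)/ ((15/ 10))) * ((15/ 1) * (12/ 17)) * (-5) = -28200/ 527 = -53.51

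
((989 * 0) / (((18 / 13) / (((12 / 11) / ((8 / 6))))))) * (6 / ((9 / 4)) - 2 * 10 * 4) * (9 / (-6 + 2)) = 0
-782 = -782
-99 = -99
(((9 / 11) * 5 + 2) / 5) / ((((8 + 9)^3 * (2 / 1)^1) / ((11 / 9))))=67 / 442170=0.00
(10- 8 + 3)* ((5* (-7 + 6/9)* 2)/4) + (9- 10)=-481/6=-80.17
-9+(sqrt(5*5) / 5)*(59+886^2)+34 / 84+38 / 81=890243155 / 1134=785046.87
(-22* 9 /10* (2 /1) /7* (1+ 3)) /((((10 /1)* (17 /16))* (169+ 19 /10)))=-12672 /1016855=-0.01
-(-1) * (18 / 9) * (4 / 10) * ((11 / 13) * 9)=396 / 65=6.09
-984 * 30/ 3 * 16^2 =-2519040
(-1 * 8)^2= 64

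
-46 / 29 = -1.59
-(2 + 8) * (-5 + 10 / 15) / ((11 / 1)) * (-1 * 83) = -10790 / 33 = -326.97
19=19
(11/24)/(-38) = -11/912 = -0.01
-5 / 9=-0.56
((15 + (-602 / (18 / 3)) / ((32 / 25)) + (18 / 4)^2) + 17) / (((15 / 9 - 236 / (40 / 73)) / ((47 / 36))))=589615 / 7413696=0.08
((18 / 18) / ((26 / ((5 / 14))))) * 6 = 15 / 182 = 0.08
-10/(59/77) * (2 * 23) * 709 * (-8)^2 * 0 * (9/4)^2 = 0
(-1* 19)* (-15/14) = 285/14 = 20.36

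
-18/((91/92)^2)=-152352/8281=-18.40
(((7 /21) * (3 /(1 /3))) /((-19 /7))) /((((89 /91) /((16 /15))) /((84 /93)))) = -285376 /262105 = -1.09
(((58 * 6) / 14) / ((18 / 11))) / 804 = 319 / 16884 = 0.02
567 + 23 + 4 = 594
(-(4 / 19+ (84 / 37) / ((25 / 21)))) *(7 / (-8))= 32564 / 17575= 1.85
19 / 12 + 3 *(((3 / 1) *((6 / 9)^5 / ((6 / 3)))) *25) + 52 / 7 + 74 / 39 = 252817 / 9828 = 25.72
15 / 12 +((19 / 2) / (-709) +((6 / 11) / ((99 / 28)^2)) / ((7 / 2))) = 1.25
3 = 3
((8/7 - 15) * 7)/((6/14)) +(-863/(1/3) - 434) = -9748/3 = -3249.33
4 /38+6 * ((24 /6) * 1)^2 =1826 /19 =96.11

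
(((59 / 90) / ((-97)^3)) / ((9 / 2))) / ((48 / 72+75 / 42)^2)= -11564 / 435714653565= -0.00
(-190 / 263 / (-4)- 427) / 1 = -224507 / 526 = -426.82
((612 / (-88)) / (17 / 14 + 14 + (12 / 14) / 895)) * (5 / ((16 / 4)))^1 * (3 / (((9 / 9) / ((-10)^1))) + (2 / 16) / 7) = 5553475 / 324192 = 17.13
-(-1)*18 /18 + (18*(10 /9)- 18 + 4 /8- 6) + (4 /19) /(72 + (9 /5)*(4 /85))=-726755 /291042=-2.50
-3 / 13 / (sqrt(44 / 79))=-3 * sqrt(869) / 286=-0.31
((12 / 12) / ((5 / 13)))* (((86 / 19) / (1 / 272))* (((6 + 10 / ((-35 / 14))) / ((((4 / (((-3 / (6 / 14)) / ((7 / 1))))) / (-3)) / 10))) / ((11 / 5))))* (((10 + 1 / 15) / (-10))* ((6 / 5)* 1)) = -137755488 / 5225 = -26364.69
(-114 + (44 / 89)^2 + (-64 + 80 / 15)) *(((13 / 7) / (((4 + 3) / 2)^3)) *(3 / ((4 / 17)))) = -1810993340 / 19018321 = -95.22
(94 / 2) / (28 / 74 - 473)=-1739 / 17487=-0.10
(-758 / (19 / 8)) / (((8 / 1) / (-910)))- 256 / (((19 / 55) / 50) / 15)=-519485.26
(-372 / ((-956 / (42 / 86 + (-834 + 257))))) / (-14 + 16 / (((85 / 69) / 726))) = -97982475 / 4112413489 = -0.02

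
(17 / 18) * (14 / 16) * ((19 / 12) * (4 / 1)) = 2261 / 432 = 5.23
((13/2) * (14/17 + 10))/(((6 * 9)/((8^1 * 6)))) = 9568/153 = 62.54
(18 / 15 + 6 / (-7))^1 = 12 / 35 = 0.34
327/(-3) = -109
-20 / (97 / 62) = -1240 / 97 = -12.78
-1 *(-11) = 11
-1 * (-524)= 524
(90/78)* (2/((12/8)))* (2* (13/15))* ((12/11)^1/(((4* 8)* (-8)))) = -1/88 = -0.01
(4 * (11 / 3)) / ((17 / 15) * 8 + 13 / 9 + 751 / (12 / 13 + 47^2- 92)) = 4542945 / 3365611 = 1.35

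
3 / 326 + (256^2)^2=1400159338499 / 326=4294967296.01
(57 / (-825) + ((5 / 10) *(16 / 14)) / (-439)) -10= -8510237 / 845075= -10.07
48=48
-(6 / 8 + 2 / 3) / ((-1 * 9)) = 17 / 108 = 0.16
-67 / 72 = -0.93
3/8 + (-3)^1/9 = 1/24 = 0.04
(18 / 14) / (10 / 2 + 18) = 9 / 161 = 0.06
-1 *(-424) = 424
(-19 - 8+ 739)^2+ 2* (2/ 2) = 506946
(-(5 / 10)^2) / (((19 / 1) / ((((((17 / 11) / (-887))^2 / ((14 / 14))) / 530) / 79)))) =-289 / 302934797803880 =-0.00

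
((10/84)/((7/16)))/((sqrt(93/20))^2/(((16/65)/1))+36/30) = 12800/945063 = 0.01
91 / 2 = 45.50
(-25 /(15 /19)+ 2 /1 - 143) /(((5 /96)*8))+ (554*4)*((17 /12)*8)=370504 /15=24700.27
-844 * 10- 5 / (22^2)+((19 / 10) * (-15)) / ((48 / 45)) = -32783175 / 3872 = -8466.73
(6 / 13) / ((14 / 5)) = 15 / 91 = 0.16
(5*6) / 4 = 15 / 2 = 7.50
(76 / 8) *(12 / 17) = 6.71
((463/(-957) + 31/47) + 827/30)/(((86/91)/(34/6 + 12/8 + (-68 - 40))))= -12490749271/4219848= -2960.00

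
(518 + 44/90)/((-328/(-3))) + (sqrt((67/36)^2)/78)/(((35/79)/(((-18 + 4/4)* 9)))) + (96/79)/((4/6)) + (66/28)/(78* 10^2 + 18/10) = -1.67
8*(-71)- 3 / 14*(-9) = -7925 / 14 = -566.07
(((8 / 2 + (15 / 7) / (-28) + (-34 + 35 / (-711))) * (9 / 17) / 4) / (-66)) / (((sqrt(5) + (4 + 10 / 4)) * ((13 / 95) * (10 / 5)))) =36257225 / 941303328- 36257225 * sqrt(5) / 6118471632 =0.03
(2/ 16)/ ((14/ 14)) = 1/ 8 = 0.12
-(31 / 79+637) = -50354 / 79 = -637.39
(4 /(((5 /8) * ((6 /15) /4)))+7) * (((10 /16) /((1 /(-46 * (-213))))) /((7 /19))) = 33043755 /28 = 1180134.11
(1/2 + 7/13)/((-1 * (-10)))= 0.10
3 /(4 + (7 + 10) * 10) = 1 /58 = 0.02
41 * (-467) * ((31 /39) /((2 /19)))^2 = -6642496387 /6084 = -1091797.57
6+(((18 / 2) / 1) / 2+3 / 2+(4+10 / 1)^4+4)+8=38440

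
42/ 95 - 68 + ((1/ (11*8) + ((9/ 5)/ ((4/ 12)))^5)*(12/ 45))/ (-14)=-42523406879/ 274312500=-155.02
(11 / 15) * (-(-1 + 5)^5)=-11264 / 15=-750.93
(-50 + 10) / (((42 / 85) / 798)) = -64600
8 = 8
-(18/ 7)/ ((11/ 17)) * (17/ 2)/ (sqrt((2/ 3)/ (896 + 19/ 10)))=-7803 * sqrt(14965)/ 770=-1239.68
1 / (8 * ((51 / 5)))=5 / 408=0.01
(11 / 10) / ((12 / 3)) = 11 / 40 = 0.28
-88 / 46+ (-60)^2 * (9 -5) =331156 / 23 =14398.09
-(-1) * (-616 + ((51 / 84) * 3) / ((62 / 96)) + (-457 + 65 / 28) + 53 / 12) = -1384601 / 1302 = -1063.44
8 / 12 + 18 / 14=41 / 21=1.95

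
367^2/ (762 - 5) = 134689/ 757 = 177.92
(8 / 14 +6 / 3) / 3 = 6 / 7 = 0.86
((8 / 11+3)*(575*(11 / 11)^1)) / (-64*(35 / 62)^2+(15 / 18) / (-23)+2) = -116.28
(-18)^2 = 324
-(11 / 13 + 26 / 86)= -642 / 559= -1.15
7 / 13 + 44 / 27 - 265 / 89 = -25286 / 31239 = -0.81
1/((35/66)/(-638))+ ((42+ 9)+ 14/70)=-40316/35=-1151.89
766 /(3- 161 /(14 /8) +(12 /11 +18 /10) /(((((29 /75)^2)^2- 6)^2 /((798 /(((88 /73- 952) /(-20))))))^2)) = -27756802056945909372778401821777791741856 /3201889220500537356119376974020987587949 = -8.67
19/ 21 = 0.90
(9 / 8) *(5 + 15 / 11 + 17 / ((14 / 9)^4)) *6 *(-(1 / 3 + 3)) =-176221215 / 845152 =-208.51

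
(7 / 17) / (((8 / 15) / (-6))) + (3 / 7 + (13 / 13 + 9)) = 2759 / 476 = 5.80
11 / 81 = 0.14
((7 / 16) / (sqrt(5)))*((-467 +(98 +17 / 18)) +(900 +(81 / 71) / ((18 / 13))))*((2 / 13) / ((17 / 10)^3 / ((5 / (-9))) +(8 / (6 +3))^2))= -243723375*sqrt(5) / 273675961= -1.99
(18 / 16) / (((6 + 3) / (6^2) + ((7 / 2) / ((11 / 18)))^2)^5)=29879913140352 / 1047593328570886479757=0.00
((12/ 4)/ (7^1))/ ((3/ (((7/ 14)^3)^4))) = 1/ 28672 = 0.00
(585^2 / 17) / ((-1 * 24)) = -114075 / 136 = -838.79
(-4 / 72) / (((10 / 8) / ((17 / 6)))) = -17 / 135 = -0.13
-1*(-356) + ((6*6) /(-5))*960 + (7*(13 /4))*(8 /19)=-124382 /19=-6546.42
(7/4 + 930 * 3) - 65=10907/4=2726.75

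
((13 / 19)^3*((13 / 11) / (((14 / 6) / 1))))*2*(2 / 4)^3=85683 / 2112572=0.04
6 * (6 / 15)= 12 / 5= 2.40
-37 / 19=-1.95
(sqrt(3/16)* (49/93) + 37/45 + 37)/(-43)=-1702/1935 - 49* sqrt(3)/15996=-0.88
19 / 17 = 1.12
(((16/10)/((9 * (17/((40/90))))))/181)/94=16/58570695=0.00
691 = 691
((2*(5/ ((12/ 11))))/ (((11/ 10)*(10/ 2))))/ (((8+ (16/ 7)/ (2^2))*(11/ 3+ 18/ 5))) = 35/ 1308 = 0.03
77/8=9.62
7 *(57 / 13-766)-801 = -79720 / 13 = -6132.31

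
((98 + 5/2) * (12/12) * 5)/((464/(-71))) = -71355/928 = -76.89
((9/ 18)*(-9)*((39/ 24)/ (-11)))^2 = 13689/ 30976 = 0.44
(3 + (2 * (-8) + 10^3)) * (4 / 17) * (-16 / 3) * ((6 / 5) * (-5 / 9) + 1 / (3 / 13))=-231616 / 51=-4541.49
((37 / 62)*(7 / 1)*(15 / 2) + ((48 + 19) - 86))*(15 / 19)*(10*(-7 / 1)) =-802725 / 1178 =-681.43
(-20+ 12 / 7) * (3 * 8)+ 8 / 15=-46024 / 105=-438.32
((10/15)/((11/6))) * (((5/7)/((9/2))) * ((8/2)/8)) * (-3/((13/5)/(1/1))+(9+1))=2300/9009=0.26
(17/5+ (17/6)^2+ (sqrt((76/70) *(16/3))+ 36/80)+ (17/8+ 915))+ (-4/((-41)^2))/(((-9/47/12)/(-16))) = 4 *sqrt(3990)/105+ 560751481/605160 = 929.02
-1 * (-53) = 53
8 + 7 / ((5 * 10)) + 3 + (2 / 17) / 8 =18963 / 1700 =11.15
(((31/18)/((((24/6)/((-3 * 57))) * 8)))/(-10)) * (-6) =-5.52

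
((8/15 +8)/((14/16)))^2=1048576/11025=95.11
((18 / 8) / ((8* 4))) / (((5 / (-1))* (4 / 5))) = -9 / 512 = -0.02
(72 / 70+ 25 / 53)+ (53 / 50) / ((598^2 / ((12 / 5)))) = 12440208139 / 8291942750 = 1.50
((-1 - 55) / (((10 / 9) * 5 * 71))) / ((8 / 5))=-63 / 710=-0.09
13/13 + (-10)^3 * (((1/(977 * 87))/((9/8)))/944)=45133969/45134469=1.00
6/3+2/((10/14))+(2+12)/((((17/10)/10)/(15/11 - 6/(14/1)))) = 76488/935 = 81.81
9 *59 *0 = 0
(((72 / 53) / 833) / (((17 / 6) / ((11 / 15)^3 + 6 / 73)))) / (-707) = -0.00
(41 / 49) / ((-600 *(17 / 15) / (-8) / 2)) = 82 / 4165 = 0.02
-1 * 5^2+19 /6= -21.83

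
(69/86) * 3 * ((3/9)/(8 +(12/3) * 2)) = 69/1376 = 0.05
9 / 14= 0.64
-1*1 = -1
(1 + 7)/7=8/7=1.14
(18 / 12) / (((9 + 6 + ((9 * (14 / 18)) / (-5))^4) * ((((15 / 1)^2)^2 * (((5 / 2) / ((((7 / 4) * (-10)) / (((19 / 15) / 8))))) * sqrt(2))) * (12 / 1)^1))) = -35 * sqrt(2) / 12082176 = -0.00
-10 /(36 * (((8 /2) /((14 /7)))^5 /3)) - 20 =-3845 /192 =-20.03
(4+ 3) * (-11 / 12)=-77 / 12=-6.42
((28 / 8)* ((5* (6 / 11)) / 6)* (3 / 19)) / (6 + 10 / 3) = 45 / 1672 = 0.03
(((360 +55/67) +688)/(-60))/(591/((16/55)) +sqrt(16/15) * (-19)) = -9136635420/1061758830173 - 341798144 * sqrt(15)/15926382452595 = -0.01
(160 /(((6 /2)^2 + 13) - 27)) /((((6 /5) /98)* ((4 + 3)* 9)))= -1120 /27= -41.48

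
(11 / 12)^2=121 / 144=0.84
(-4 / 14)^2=4 / 49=0.08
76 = 76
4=4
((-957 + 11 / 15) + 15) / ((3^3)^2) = -14119 / 10935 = -1.29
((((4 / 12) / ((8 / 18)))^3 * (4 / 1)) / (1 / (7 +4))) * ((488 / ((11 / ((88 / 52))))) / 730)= 18117 / 9490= 1.91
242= 242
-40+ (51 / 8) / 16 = -5069 / 128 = -39.60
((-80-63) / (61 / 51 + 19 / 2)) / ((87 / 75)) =-364650 / 31639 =-11.53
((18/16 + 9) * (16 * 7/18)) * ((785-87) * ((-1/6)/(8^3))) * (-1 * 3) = 21987/512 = 42.94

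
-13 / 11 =-1.18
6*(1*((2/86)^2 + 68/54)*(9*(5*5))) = 3144650/1849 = 1700.73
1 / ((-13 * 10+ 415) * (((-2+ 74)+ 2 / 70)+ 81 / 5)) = 7 / 176016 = 0.00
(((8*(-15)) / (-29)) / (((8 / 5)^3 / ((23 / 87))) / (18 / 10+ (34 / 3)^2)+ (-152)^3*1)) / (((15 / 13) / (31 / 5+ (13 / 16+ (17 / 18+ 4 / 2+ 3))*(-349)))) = 14838085019095 / 6177899203135488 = 0.00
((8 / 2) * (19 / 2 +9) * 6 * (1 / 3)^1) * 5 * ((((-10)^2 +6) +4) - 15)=70300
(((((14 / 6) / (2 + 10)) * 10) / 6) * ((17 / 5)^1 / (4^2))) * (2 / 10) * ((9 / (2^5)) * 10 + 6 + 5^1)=26299 / 138240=0.19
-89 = -89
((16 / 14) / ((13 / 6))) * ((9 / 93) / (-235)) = -144 / 662935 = -0.00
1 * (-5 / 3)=-5 / 3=-1.67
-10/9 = -1.11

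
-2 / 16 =-1 / 8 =-0.12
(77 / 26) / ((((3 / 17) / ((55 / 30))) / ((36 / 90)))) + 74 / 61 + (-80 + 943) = 62557229 / 71370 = 876.52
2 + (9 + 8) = 19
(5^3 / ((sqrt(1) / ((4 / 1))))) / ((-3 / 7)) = -3500 / 3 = -1166.67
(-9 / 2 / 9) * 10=-5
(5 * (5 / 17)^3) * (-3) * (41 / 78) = -25625 / 127738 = -0.20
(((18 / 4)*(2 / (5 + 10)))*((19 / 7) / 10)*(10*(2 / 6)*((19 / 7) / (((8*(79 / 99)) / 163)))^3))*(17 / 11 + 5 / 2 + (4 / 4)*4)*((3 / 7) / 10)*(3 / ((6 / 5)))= 26435323945810417473 / 169707652567040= 155769.78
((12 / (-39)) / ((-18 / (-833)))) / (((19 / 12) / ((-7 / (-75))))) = -46648 / 55575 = -0.84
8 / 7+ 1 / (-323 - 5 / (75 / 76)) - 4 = -14075 / 4921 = -2.86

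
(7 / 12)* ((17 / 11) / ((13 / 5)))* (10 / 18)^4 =371875 / 11258676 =0.03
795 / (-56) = -795 / 56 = -14.20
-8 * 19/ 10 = -76/ 5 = -15.20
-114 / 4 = -57 / 2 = -28.50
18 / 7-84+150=480 / 7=68.57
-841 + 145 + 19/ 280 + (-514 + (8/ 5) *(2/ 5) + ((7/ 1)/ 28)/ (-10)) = -423261/ 350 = -1209.32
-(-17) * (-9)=-153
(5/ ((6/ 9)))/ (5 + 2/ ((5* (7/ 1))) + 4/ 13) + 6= 7.40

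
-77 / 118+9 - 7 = 159 / 118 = 1.35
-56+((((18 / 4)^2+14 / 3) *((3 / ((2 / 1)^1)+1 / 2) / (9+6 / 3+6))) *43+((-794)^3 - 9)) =-51057744541 / 102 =-500566122.95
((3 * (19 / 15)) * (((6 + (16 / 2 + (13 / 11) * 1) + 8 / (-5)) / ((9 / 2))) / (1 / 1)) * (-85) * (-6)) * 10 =643416 / 11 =58492.36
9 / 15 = 3 / 5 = 0.60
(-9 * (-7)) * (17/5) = 1071/5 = 214.20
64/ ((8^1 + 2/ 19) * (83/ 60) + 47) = 36480/ 33181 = 1.10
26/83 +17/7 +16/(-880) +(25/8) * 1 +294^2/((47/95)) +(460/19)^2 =760367193663949/4337443880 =175303.06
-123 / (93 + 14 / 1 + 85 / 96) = -11808 / 10357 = -1.14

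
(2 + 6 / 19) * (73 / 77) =292 / 133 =2.20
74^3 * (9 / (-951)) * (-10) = 38349.27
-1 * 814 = -814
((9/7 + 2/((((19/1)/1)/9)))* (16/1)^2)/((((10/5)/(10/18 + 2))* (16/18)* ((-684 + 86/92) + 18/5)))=-2285280/1889531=-1.21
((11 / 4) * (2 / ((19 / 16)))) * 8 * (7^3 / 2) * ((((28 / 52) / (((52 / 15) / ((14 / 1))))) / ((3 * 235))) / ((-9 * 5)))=-2958032 / 6791265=-0.44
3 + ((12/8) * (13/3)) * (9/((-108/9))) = -15/8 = -1.88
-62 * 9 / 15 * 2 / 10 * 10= -372 / 5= -74.40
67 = 67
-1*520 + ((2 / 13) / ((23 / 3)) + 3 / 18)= -932545 / 1794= -519.81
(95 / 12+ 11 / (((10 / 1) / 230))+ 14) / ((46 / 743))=2451157 / 552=4440.50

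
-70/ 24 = -35/ 12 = -2.92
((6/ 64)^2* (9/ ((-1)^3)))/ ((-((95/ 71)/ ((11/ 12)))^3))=1429138623/ 56188928000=0.03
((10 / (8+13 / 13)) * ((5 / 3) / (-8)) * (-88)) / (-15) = -1.36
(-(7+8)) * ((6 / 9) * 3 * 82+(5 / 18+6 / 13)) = -192745 / 78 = -2471.09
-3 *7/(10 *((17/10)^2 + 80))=-70/2763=-0.03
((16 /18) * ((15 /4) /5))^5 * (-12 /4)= -32 /81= -0.40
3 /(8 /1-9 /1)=-3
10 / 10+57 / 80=137 / 80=1.71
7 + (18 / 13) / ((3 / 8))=139 / 13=10.69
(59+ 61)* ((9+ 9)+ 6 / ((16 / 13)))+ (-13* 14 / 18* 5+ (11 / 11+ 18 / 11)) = 267011 / 99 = 2697.08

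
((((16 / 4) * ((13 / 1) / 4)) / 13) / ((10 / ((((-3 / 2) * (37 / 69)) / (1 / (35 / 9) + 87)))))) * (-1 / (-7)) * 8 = -37 / 35121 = -0.00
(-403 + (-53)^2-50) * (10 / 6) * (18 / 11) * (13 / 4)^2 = 1493115 / 22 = 67868.86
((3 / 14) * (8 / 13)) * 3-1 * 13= -1147 / 91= -12.60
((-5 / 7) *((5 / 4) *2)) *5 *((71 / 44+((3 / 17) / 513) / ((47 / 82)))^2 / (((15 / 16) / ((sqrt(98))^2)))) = -16480239651275575 / 6776296561683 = -2432.04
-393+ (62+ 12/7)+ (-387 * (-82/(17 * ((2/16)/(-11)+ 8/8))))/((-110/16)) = -10420769/17255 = -603.93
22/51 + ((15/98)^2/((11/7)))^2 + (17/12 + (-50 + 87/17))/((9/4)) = -1974501577541/104545724976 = -18.89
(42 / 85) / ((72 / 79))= 553 / 1020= 0.54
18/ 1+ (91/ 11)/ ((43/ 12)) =9606/ 473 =20.31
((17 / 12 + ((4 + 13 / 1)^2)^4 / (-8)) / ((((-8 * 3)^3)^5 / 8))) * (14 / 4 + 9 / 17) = 168649194329 / 3029143697736276639744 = 0.00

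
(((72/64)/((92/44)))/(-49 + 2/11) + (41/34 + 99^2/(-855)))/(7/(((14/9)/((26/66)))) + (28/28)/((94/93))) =-282378964901/75957661920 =-3.72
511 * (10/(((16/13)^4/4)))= 72973355/8192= 8907.88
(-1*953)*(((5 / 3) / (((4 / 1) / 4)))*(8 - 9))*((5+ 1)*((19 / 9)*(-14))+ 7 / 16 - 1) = -282557.88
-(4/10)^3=-8/125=-0.06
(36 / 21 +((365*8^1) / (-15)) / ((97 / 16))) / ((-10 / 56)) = 247664 / 1455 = 170.22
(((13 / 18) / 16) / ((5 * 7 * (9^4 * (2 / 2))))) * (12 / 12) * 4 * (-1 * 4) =-13 / 4133430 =-0.00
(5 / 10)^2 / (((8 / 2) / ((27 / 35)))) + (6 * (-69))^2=95981787 / 560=171396.05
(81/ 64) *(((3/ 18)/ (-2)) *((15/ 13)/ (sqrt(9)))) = -135/ 3328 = -0.04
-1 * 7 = -7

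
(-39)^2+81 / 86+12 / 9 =393005 / 258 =1523.28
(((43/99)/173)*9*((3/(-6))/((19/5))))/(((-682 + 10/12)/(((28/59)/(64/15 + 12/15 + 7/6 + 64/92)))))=0.00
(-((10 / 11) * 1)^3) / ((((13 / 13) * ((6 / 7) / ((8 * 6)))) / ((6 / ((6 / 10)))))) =-560000 / 1331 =-420.74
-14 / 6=-7 / 3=-2.33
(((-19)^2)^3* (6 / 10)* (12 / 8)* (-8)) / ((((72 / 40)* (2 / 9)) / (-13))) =11008736154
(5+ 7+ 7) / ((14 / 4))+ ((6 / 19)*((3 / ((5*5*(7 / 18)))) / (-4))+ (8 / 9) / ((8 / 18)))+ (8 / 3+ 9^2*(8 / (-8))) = -70.93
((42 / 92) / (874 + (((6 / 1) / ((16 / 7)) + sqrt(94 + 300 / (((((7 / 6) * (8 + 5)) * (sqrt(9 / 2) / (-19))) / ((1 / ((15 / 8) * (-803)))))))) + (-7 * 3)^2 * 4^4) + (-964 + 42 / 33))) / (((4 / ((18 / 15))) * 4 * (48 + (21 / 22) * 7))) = 231 / (368920 * (sqrt(6080 * sqrt(2) / 73073 + 94) + 9927271 / 88)) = 0.00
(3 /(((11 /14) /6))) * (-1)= -252 /11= -22.91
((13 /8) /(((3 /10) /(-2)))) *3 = -65 /2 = -32.50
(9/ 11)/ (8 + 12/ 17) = 153/ 1628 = 0.09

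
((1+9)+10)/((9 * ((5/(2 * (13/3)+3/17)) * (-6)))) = -0.66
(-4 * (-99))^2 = 156816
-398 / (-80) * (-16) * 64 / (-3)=25472 / 15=1698.13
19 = 19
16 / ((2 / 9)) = 72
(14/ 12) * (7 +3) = 35/ 3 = 11.67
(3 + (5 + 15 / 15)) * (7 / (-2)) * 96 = -3024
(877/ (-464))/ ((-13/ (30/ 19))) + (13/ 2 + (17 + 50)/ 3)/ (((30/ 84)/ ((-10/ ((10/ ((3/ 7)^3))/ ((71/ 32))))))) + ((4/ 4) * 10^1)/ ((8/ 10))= -76982261/ 56157920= -1.37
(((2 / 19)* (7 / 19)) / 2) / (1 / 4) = 28 / 361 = 0.08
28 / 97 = 0.29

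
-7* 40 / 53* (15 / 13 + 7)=-560 / 13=-43.08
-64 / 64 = -1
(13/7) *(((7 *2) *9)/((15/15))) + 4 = 238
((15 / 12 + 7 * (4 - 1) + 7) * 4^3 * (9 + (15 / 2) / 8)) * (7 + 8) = 279045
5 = 5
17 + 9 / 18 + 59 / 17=713 / 34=20.97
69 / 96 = 23 / 32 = 0.72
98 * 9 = 882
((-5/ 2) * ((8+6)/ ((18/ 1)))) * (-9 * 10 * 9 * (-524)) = -825300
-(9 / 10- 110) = 1091 / 10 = 109.10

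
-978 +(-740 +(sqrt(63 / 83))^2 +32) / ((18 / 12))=-120308 / 83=-1449.49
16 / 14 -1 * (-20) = 148 / 7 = 21.14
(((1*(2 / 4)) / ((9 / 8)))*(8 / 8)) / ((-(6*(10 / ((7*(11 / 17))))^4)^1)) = -35153041 / 11275335000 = -0.00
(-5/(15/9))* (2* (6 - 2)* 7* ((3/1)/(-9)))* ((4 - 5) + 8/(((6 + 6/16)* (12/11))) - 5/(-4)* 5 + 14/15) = 314174/765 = 410.68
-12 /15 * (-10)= 8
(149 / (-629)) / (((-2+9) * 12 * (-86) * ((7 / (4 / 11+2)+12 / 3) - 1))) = 1937 / 352151940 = 0.00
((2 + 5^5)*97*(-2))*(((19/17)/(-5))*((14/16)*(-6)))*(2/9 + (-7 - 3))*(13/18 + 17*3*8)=6529421325658/2295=2845063758.46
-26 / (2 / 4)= -52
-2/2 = -1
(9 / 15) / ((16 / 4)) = 3 / 20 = 0.15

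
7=7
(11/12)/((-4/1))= -11/48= -0.23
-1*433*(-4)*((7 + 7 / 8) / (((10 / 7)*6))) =63651 / 40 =1591.28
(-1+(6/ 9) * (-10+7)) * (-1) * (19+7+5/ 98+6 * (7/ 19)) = 157869/ 1862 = 84.78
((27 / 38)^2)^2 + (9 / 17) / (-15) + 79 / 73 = 16842634861 / 12938268880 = 1.30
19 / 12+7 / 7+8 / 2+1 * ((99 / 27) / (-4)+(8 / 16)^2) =71 / 12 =5.92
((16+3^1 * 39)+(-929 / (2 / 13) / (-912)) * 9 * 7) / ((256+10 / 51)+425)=2436933 / 3017504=0.81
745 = 745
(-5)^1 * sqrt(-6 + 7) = -5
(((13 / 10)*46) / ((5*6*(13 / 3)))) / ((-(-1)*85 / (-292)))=-3358 / 2125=-1.58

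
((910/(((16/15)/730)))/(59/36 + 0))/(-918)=-413.95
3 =3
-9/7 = -1.29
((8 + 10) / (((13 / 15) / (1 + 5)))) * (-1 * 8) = -12960 / 13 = -996.92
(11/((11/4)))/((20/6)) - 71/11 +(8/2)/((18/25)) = 149/495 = 0.30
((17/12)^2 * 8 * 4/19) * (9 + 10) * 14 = 8092/9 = 899.11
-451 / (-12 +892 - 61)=-451 / 819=-0.55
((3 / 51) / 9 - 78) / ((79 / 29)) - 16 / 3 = -410521 / 12087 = -33.96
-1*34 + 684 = 650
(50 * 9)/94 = 225/47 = 4.79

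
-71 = -71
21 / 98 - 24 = -333 / 14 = -23.79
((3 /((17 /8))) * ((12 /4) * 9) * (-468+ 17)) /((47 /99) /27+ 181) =-94.97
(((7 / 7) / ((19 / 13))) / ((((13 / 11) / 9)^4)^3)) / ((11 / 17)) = 1369867529015836161018147 / 34051047486703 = 40229820523.17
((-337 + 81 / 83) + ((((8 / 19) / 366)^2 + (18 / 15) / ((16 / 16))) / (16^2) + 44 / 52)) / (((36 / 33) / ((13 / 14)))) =-4397185652302751 / 15412698731520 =-285.30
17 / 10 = 1.70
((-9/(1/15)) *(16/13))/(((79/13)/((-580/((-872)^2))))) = 19575/938599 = 0.02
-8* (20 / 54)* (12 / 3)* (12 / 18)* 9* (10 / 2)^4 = -400000 / 9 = -44444.44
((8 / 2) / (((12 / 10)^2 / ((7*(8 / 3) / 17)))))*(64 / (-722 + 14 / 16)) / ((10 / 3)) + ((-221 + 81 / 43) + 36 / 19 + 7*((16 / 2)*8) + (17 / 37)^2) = 230.91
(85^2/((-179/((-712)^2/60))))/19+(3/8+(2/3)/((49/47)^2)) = -3517434955007/195979224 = -17948.00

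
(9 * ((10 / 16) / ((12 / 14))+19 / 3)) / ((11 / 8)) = 1017 / 22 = 46.23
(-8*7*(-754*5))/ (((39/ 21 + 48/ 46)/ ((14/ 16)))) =29741530/ 467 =63686.36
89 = 89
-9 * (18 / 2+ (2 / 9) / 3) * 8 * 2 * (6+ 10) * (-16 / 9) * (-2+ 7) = 5017600 / 27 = 185837.04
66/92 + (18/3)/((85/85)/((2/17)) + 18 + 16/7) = 17163/18538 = 0.93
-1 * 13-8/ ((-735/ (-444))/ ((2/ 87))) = -279463/ 21315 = -13.11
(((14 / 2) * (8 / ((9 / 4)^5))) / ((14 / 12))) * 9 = 16384 / 2187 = 7.49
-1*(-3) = 3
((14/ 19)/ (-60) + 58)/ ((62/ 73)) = 2412869/ 35340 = 68.28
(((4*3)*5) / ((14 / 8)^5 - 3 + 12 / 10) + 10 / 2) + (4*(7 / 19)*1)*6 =17.95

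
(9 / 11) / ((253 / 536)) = 4824 / 2783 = 1.73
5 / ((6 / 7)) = 35 / 6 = 5.83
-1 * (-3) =3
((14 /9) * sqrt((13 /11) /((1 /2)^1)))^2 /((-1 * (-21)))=728 /2673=0.27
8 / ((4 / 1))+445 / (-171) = -103 / 171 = -0.60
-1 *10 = -10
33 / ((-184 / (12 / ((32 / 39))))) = -2.62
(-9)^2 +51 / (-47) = 3756 / 47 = 79.91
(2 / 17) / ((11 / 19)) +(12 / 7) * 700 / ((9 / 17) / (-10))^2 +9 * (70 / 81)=2161760296 / 5049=428156.13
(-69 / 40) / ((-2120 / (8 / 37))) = 69 / 392200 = 0.00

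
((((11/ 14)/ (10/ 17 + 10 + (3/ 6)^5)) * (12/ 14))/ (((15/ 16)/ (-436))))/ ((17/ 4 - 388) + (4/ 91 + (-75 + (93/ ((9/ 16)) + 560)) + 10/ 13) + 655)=-59744256/ 1868461735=-0.03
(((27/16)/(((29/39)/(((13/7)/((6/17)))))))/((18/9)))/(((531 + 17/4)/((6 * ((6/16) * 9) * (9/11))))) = 56549259/305974592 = 0.18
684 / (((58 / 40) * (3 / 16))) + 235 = 79775 / 29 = 2750.86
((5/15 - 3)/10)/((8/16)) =-8/15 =-0.53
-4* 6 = -24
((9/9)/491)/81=1/39771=0.00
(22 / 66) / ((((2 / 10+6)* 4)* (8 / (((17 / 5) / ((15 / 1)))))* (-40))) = -17 / 1785600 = -0.00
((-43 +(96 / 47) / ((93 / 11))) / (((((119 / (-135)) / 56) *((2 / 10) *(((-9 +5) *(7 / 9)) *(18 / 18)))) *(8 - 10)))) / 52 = 378466425 / 9015916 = 41.98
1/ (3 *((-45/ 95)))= -19/ 27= -0.70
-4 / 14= -2 / 7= -0.29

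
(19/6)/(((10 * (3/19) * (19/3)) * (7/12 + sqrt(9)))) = 19/215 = 0.09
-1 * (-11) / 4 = 11 / 4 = 2.75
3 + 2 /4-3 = 1 /2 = 0.50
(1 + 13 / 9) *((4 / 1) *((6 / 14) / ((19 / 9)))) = 264 / 133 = 1.98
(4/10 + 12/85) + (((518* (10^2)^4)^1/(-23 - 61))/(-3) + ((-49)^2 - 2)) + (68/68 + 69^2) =157255478579/765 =205562717.10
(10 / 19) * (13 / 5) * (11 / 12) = 143 / 114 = 1.25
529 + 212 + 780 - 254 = 1267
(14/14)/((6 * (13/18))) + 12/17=0.94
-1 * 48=-48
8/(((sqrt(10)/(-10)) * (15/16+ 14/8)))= -128 * sqrt(10)/43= -9.41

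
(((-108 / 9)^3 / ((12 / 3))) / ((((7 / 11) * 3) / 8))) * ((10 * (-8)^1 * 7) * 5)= 5068800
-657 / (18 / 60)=-2190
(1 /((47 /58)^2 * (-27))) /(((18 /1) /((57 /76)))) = -841 /357858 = -0.00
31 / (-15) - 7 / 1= -136 / 15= -9.07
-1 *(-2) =2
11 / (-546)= -11 / 546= -0.02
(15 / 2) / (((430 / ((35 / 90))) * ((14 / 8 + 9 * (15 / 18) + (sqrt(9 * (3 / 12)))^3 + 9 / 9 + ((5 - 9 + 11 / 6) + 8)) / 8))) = 56 / 20081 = 0.00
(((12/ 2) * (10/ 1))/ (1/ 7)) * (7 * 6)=17640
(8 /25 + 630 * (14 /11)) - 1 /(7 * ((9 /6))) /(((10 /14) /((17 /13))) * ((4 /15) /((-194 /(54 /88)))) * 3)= 252232064 /289575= 871.04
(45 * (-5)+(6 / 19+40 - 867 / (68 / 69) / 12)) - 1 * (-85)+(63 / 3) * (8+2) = 11249 / 304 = 37.00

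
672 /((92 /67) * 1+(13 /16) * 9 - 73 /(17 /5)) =-12246528 /232993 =-52.56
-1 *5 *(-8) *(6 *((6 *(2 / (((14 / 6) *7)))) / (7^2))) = 8640 / 2401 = 3.60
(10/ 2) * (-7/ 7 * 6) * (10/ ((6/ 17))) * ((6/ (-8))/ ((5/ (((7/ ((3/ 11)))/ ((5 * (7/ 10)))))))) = 935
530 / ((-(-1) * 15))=35.33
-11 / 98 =-0.11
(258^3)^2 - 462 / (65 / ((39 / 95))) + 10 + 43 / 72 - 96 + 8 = 10086589392960977833 / 34200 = 294929514414063.68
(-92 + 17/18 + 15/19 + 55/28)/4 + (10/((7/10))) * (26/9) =122537/6384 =19.19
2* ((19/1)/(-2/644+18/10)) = 21.15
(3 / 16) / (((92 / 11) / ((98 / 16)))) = 1617 / 11776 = 0.14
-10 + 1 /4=-39 /4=-9.75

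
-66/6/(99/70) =-70/9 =-7.78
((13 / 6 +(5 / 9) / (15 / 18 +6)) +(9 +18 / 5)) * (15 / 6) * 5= 91315 / 492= 185.60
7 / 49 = 1 / 7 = 0.14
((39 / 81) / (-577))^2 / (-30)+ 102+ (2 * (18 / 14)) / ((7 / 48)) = 42682143673979 / 356776704270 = 119.63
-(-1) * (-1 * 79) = -79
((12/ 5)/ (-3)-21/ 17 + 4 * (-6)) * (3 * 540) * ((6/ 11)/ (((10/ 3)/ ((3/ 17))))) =-19359324/ 15895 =-1217.95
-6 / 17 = -0.35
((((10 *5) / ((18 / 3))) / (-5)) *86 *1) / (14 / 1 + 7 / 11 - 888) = 4730 / 28821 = 0.16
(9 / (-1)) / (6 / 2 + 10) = -9 / 13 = -0.69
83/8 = 10.38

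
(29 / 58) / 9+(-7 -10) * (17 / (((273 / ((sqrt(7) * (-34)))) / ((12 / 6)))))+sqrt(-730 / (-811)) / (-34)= -sqrt(592030) / 27574+1 / 18+19652 * sqrt(7) / 273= 190.48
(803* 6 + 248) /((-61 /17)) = -86122 /61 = -1411.84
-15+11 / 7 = -94 / 7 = -13.43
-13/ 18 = -0.72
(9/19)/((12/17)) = 51/76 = 0.67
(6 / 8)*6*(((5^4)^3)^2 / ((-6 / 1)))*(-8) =357627868652343750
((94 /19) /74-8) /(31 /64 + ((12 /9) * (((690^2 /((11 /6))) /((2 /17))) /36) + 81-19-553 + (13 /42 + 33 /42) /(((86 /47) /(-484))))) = -3545365824 /36187874839469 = -0.00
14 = 14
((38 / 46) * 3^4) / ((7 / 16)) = 24624 / 161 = 152.94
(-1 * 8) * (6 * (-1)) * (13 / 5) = 624 / 5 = 124.80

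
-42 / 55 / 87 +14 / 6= 2.32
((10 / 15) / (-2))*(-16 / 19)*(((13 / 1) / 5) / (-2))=-104 / 285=-0.36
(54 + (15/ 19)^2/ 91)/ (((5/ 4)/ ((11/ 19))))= 78063876/ 3120845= 25.01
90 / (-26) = -45 / 13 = -3.46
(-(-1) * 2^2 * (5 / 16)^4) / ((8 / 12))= 0.06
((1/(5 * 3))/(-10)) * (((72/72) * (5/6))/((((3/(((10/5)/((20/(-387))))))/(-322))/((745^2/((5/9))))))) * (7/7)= -461092569/20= -23054628.45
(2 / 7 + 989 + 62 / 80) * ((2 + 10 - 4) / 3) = 277217 / 105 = 2640.16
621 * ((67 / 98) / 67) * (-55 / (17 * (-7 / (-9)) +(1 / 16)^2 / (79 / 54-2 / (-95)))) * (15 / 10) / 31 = -224659020960 / 176180153219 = -1.28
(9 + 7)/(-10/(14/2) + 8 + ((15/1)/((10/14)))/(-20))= 2240/773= 2.90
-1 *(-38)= 38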